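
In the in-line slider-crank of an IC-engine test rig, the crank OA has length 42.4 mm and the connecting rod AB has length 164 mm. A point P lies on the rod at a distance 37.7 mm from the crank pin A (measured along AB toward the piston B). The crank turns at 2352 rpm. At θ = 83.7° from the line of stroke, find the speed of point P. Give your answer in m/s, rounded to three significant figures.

ω = 246.3 rad/s.  Crank-pin speed |V_A| = rω = 10.443 m/s, perpendicular to OA.
Rod angle: sinφ = −(r/L) sinθ ⇒ φ = -14.891°; ω_rod = −rω cosθ/√(L²−r²sin²θ) = -7.2305 rad/s.
V_P = V_A + ω_rod × AP, with AP = 0.0377 m along the rod.
Components: V_Px = −rω sinθ − a·ω_rod·sinφ = -10.45 m/s;  V_Py = rω cosθ + a·ω_rod·cosφ = +0.88254 m/s.
|V_P| = √(V_Px² + V_Py²) = 10.487 m/s.

10.5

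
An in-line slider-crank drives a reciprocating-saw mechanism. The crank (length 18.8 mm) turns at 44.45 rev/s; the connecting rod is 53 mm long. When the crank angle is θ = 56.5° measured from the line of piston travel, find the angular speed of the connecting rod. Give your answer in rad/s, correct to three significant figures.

ω = 279.3 rad/s (converted from 44.45 rev/s).
The rod makes angle φ with the slider axis where L sinφ = r sinθ; differentiating, L cosφ·φ̇ = r ω cosθ.
L cosφ = √(L² − r² sin²θ) = 0.050628 m.
|ω_rod| = r ω |cosθ| / √(L² − r² sin²θ) = 0.0188·279.3·0.55194/0.050628 = 57.241 rad/s.

57.2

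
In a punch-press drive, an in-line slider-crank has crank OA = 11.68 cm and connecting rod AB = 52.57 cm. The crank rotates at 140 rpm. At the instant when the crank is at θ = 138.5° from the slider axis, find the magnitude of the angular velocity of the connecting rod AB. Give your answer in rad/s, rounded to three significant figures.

2.47

ω = 14.66 rad/s (converted from 140 rpm).
The rod makes angle φ with the slider axis where L sinφ = r sinθ; differentiating, L cosφ·φ̇ = r ω cosθ.
L cosφ = √(L² − r² sin²θ) = 0.51997 m.
|ω_rod| = r ω |cosθ| / √(L² − r² sin²θ) = 0.1168·14.66·0.74896/0.51997 = 2.4665 rad/s.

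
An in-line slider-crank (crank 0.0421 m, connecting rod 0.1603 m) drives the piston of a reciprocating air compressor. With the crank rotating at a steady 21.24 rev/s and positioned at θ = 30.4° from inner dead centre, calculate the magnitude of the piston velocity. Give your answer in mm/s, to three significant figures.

3490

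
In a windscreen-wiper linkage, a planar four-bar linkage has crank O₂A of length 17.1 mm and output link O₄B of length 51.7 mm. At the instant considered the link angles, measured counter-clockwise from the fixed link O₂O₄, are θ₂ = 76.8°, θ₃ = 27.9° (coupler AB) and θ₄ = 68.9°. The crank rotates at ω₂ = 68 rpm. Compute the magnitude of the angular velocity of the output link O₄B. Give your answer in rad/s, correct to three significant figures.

ω₂ = 7.121 rad/s (from 68 rpm).
Differentiating the loop-closure r₂e^{iθ₂}+r₃e^{iθ₃}=r₁+r₄e^{iθ₄} gives r₂ω₂e^{iθ₂}+r₃ω₃e^{iθ₃}=r₄ω₄e^{iθ₄}.
Eliminating the other unknown: ω₄ = r₂ω₂ sin(θ₂−θ₃) / [r₄ sin(θ₄−θ₃)].
Numerator sine = +0.75356; denominator sine = +0.65606.
Result = 0.0171·7.121·(+0.75356) / (0.0517·(+0.65606)) = +2.7053 rad/s; magnitude 2.7053 rad/s.

2.71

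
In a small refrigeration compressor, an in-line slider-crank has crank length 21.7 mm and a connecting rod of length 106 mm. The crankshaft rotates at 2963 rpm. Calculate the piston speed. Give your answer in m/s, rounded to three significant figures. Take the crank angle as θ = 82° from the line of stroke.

6.86

ω = 2π·2963/60 = 310.3 rad/s
For an in-line slider-crank, x = r cosθ + √(L² − r² sin²θ), so v = −rω sinθ·[1 + r cosθ/√(L² − r² sin²θ)].
With r = 0.0217 m, L = 0.106 m, θ = 82°: √(L² − r² sin²θ) = 0.1038 m.
v = −0.0217·310.3·0.99027·[1 + 0.0217·0.13917/0.1038] = -6.8616 m/s.
|v| = 6.8616 m/s.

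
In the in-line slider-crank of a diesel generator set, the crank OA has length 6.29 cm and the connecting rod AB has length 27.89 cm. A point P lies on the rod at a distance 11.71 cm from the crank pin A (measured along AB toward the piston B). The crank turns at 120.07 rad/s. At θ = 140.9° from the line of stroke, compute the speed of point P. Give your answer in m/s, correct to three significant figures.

5.57

ω = 120.1 rad/s.  Crank-pin speed |V_A| = rω = 7.5524 m/s, perpendicular to OA.
Rod angle: sinφ = −(r/L) sinθ ⇒ φ = -8.177°; ω_rod = −rω cosθ/√(L²−r²sin²θ) = +21.231 rad/s.
V_P = V_A + ω_rod × AP, with AP = 0.1171 m along the rod.
Components: V_Px = −rω sinθ − a·ω_rod·sinφ = -4.4095 m/s;  V_Py = rω cosθ + a·ω_rod·cosφ = -3.4002 m/s.
|V_P| = √(V_Px² + V_Py²) = 5.5682 m/s.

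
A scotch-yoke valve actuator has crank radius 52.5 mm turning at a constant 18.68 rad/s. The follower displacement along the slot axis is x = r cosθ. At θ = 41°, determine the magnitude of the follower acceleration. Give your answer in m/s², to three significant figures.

13.8

ω = 18.68 rad/s
x = r cosθ ⇒ ẍ = −rω² cosθ (ω constant).
|a| = rω²|cosθ| = 0.0525·(18.68)²·|cos 41°| = 13.826 m/s².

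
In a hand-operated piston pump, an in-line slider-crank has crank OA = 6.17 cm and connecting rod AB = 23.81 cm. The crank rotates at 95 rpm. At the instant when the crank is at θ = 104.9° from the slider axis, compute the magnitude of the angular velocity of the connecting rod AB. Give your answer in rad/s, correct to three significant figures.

ω = 9.948 rad/s (converted from 95 rpm).
The rod makes angle φ with the slider axis where L sinφ = r sinθ; differentiating, L cosφ·φ̇ = r ω cosθ.
L cosφ = √(L² − r² sin²θ) = 0.23051 m.
|ω_rod| = r ω |cosθ| / √(L² − r² sin²θ) = 0.0617·9.948·0.25713/0.23051 = 0.6847 rad/s.

0.685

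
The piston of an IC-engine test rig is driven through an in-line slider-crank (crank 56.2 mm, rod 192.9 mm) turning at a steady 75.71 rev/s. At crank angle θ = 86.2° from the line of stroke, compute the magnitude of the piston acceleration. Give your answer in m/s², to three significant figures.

ω = 2π·75.7 = 475.7 rad/s
x(θ) = r cosθ + √(L² − r² sin²θ); with ω constant, a = ω²·d²x/dθ².
d²x/dθ² = −r cosθ − r²(cos2θ)/√u − r⁴ sin²2θ/(4u^{3/2}),  u = L² − r² sin²θ = 0.0340658 m².
Substituting r = 0.0562 m, L = 0.1929 m, θ = 86.2°: d²x/dθ² = +0.013231 m.
a = ω²·d²x/dθ² = (475.7)²·(+0.013231) = +2994 m/s²;  |a| = 2994 m/s².

2990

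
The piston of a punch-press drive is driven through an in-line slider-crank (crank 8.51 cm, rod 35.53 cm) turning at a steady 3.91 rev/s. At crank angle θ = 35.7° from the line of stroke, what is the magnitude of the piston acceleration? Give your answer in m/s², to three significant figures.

45.8

ω = 2π·3.91 = 24.57 rad/s
x(θ) = r cosθ + √(L² − r² sin²θ); with ω constant, a = ω²·d²x/dθ².
d²x/dθ² = −r cosθ − r²(cos2θ)/√u − r⁴ sin²2θ/(4u^{3/2}),  u = L² − r² sin²θ = 0.123772 m².
Substituting r = 0.0851 m, L = 0.3553 m, θ = 35.7°: d²x/dθ² = -0.075945 m.
a = ω²·d²x/dθ² = (24.57)²·(-0.075945) = -45.836 m/s²;  |a| = 45.836 m/s².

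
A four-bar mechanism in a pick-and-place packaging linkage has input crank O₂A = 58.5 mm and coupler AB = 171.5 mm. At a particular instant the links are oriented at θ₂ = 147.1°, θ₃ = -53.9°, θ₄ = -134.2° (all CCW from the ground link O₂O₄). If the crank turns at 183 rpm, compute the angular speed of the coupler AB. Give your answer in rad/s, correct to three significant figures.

ω₂ = 19.16 rad/s (from 183 rpm).
Differentiating the loop-closure r₂e^{iθ₂}+r₃e^{iθ₃}=r₁+r₄e^{iθ₄} gives r₂ω₂e^{iθ₂}+r₃ω₃e^{iθ₃}=r₄ω₄e^{iθ₄}.
Eliminating the other unknown: ω₃ = r₂ω₂ sin(θ₄−θ₂) / [r₃ sin(θ₃−θ₄)].
Numerator sine = +0.98061; denominator sine = +0.98570.
Result = 0.0585·19.16·(+0.98061) / (0.1715·(+0.98570)) = +6.5031 rad/s; magnitude 6.5031 rad/s.

6.50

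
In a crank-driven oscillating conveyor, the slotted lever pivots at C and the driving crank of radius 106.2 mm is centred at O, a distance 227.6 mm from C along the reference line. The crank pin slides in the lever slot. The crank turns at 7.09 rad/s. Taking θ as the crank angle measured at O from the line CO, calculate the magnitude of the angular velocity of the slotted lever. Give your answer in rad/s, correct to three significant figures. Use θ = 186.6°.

5.99

ω = 7.09 rad/s
Crank pin A relative to C: A = (d + r cosθ, r sinθ); lever angle φ = atan2(r sinθ, d + r cosθ).
Differentiating tanφ: φ̇ = rω(d cosθ + r)/(d² + r² + 2dr cosθ).
d² + r² + 2dr cosθ = |CA|² = 0.0150583 m²;  d cosθ + r = -0.11989 m.
|ω_lever| = |0.1062·7.09·-0.11989| / 0.0150583 = 5.9949 rad/s.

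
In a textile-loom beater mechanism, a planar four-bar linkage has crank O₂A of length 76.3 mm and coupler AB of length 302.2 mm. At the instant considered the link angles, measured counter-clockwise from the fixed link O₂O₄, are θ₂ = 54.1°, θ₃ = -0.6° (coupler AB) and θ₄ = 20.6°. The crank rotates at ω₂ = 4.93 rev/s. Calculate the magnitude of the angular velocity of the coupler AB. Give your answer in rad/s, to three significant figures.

ω₂ = 30.98 rad/s (from 4.93 rev/s).
Differentiating the loop-closure r₂e^{iθ₂}+r₃e^{iθ₃}=r₁+r₄e^{iθ₄} gives r₂ω₂e^{iθ₂}+r₃ω₃e^{iθ₃}=r₄ω₄e^{iθ₄}.
Eliminating the other unknown: ω₃ = r₂ω₂ sin(θ₄−θ₂) / [r₃ sin(θ₃−θ₄)].
Numerator sine = -0.55194; denominator sine = -0.36162.
Result = 0.0763·30.98·(-0.55194) / (0.3022·(-0.36162)) = +11.937 rad/s; magnitude 11.937 rad/s.

11.9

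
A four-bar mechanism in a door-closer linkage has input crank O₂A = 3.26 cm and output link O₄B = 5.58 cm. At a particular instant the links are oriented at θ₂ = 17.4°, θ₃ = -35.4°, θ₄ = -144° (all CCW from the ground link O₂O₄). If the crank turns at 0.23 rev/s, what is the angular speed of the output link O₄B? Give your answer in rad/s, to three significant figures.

0.710

ω₂ = 1.445 rad/s (from 0.23 rev/s).
Differentiating the loop-closure r₂e^{iθ₂}+r₃e^{iθ₃}=r₁+r₄e^{iθ₄} gives r₂ω₂e^{iθ₂}+r₃ω₃e^{iθ₃}=r₄ω₄e^{iθ₄}.
Eliminating the other unknown: ω₄ = r₂ω₂ sin(θ₂−θ₃) / [r₄ sin(θ₄−θ₃)].
Numerator sine = +0.79653; denominator sine = -0.94777.
Result = 0.0326·1.445·(+0.79653) / (0.0558·(-0.94777)) = -0.70956 rad/s; magnitude 0.70956 rad/s.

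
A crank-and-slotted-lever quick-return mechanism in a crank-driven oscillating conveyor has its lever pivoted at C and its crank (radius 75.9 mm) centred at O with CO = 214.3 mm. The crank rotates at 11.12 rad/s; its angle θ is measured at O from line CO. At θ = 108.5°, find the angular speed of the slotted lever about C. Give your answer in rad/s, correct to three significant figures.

ω = 11.12 rad/s
Crank pin A relative to C: A = (d + r cosθ, r sinθ); lever angle φ = atan2(r sinθ, d + r cosθ).
Differentiating tanφ: φ̇ = rω(d cosθ + r)/(d² + r² + 2dr cosθ).
d² + r² + 2dr cosθ = |CA|² = 0.0413631 m²;  d cosθ + r = +0.0079016 m.
|ω_lever| = |0.0759·11.12·+0.0079016| / 0.0413631 = 0.16123 rad/s.

0.161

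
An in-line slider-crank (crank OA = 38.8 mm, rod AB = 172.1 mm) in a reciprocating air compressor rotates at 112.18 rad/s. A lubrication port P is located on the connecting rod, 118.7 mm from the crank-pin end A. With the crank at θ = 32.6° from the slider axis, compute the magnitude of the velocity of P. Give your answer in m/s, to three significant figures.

ω = 112.2 rad/s.  Crank-pin speed |V_A| = rω = 4.3526 m/s, perpendicular to OA.
Rod angle: sinφ = −(r/L) sinθ ⇒ φ = -6.977°; ω_rod = −rω cosθ/√(L²−r²sin²θ) = -21.465 rad/s.
V_P = V_A + ω_rod × AP, with AP = 0.1187 m along the rod.
Components: V_Px = −rω sinθ − a·ω_rod·sinφ = -2.6545 m/s;  V_Py = rω cosθ + a·ω_rod·cosφ = +1.1378 m/s.
|V_P| = √(V_Px² + V_Py²) = 2.8881 m/s.

2.89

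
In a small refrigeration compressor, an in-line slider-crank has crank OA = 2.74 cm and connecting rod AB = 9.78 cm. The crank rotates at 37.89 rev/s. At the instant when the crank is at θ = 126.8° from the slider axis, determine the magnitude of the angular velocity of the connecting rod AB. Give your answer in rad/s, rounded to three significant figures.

41.0

ω = 238.1 rad/s (converted from 37.89 rev/s).
The rod makes angle φ with the slider axis where L sinφ = r sinθ; differentiating, L cosφ·φ̇ = r ω cosθ.
L cosφ = √(L² − r² sin²θ) = 0.095307 m.
|ω_rod| = r ω |cosθ| / √(L² − r² sin²θ) = 0.0274·238.1·0.59902/0.095307 = 40.999 rad/s.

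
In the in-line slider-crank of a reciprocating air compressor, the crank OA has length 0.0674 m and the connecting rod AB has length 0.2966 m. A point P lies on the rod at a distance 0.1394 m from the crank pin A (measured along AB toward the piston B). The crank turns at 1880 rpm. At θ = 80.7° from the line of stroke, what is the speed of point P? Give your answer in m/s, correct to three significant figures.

13.4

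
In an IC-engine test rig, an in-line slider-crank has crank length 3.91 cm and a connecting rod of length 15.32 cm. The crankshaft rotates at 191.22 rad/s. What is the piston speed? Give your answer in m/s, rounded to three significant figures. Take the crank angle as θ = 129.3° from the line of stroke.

4.83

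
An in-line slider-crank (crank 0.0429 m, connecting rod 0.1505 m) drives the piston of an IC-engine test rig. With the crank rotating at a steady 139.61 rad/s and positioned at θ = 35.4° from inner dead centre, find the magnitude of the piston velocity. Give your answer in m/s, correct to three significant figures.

4.29

ω = 139.6 rad/s
For an in-line slider-crank, x = r cosθ + √(L² − r² sin²θ), so v = −rω sinθ·[1 + r cosθ/√(L² − r² sin²θ)].
With r = 0.0429 m, L = 0.1505 m, θ = 35.4°: √(L² − r² sin²θ) = 0.14843 m.
v = −0.0429·139.6·0.57928·[1 + 0.0429·0.81513/0.14843] = -4.2868 m/s.
|v| = 4.2868 m/s.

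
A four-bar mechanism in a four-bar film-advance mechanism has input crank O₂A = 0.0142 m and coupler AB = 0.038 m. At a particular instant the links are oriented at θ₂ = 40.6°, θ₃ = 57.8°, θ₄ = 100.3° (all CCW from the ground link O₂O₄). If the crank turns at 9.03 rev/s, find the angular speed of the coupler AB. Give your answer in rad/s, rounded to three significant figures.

27.1

ω₂ = 56.74 rad/s (from 9.03 rev/s).
Differentiating the loop-closure r₂e^{iθ₂}+r₃e^{iθ₃}=r₁+r₄e^{iθ₄} gives r₂ω₂e^{iθ₂}+r₃ω₃e^{iθ₃}=r₄ω₄e^{iθ₄}.
Eliminating the other unknown: ω₃ = r₂ω₂ sin(θ₄−θ₂) / [r₃ sin(θ₃−θ₄)].
Numerator sine = +0.86340; denominator sine = -0.67559.
Result = 0.0142·56.74·(+0.86340) / (0.038·(-0.67559)) = -27.096 rad/s; magnitude 27.096 rad/s.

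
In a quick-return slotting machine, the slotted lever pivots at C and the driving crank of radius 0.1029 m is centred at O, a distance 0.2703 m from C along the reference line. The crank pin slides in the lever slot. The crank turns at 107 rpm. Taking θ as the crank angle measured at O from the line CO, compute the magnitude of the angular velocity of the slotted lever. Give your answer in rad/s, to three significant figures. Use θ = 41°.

ω = 11.21 rad/s (from 107 rpm).
Crank pin A relative to C: A = (d + r cosθ, r sinθ); lever angle φ = atan2(r sinθ, d + r cosθ).
Differentiating tanφ: φ̇ = rω(d cosθ + r)/(d² + r² + 2dr cosθ).
d² + r² + 2dr cosθ = |CA|² = 0.125633 m²;  d cosθ + r = +0.3069 m.
|ω_lever| = |0.1029·11.21·+0.3069| / 0.125633 = 2.8165 rad/s.

2.82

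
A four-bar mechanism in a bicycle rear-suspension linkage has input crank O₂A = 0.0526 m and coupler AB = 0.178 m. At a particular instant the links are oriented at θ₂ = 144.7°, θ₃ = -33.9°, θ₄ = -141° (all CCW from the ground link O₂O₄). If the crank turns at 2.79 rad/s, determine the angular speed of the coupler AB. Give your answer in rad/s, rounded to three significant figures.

0.830

ω₂ = 2.79 rad/s
Differentiating the loop-closure r₂e^{iθ₂}+r₃e^{iθ₃}=r₁+r₄e^{iθ₄} gives r₂ω₂e^{iθ₂}+r₃ω₃e^{iθ₃}=r₄ω₄e^{iθ₄}.
Eliminating the other unknown: ω₃ = r₂ω₂ sin(θ₄−θ₂) / [r₃ sin(θ₃−θ₄)].
Numerator sine = +0.96269; denominator sine = +0.95579.
Result = 0.0526·2.79·(+0.96269) / (0.178·(+0.95579)) = +0.83041 rad/s; magnitude 0.83041 rad/s.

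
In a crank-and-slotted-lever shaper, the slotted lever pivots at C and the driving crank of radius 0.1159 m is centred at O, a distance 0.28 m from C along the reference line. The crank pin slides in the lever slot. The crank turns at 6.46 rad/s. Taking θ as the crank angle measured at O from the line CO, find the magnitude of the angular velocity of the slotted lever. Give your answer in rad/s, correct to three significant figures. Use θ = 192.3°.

ω = 6.46 rad/s
Crank pin A relative to C: A = (d + r cosθ, r sinθ); lever angle φ = atan2(r sinθ, d + r cosθ).
Differentiating tanφ: φ̇ = rω(d cosθ + r)/(d² + r² + 2dr cosθ).
d² + r² + 2dr cosθ = |CA|² = 0.0284186 m²;  d cosθ + r = -0.15767 m.
|ω_lever| = |0.1159·6.46·-0.15767| / 0.0284186 = 4.154 rad/s.

4.15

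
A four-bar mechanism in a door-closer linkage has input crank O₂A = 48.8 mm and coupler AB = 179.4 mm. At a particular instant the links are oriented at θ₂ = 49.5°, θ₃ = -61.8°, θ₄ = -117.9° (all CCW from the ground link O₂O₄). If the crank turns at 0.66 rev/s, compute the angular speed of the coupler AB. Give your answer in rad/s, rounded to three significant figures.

0.296

ω₂ = 4.147 rad/s (from 0.66 rev/s).
Differentiating the loop-closure r₂e^{iθ₂}+r₃e^{iθ₃}=r₁+r₄e^{iθ₄} gives r₂ω₂e^{iθ₂}+r₃ω₃e^{iθ₃}=r₄ω₄e^{iθ₄}.
Eliminating the other unknown: ω₃ = r₂ω₂ sin(θ₄−θ₂) / [r₃ sin(θ₃−θ₄)].
Numerator sine = -0.21814; denominator sine = +0.83001.
Result = 0.0488·4.147·(-0.21814) / (0.1794·(+0.83001)) = -0.29647 rad/s; magnitude 0.29647 rad/s.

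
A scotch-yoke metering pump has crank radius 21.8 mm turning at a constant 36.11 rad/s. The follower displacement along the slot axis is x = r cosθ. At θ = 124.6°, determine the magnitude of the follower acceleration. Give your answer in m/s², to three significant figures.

16.1

ω = 36.11 rad/s
x = r cosθ ⇒ ẍ = −rω² cosθ (ω constant).
|a| = rω²|cosθ| = 0.0218·(36.11)²·|cos 124.6°| = 16.141 m/s².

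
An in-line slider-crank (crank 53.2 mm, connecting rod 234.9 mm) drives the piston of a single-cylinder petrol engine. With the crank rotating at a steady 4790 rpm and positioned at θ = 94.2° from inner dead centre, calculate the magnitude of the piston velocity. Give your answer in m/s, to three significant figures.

26.2

ω = 2π·4790/60 = 501.6 rad/s
For an in-line slider-crank, x = r cosθ + √(L² − r² sin²θ), so v = −rω sinθ·[1 + r cosθ/√(L² − r² sin²θ)].
With r = 0.0532 m, L = 0.2349 m, θ = 94.2°: √(L² − r² sin²θ) = 0.22883 m.
v = −0.0532·501.6·0.99731·[1 + 0.0532·-0.07324/0.22883] = -26.161 m/s.
|v| = 26.161 m/s.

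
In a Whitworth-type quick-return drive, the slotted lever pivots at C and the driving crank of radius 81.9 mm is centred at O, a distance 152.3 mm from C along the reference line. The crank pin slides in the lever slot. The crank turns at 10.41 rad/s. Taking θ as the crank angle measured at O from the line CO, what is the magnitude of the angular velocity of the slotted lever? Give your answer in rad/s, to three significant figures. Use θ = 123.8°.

0.150

ω = 10.41 rad/s
Crank pin A relative to C: A = (d + r cosθ, r sinθ); lever angle φ = atan2(r sinθ, d + r cosθ).
Differentiating tanφ: φ̇ = rω(d cosθ + r)/(d² + r² + 2dr cosθ).
d² + r² + 2dr cosθ = |CA|² = 0.0160251 m²;  d cosθ + r = -0.0028238 m.
|ω_lever| = |0.0819·10.41·-0.0028238| / 0.0160251 = 0.15023 rad/s.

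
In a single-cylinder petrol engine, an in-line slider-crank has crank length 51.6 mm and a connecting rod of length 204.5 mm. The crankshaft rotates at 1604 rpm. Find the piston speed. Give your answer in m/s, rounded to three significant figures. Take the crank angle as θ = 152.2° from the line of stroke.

3.13

ω = 2π·1604/60 = 168 rad/s
For an in-line slider-crank, x = r cosθ + √(L² − r² sin²θ), so v = −rω sinθ·[1 + r cosθ/√(L² − r² sin²θ)].
With r = 0.0516 m, L = 0.2045 m, θ = 152.2°: √(L² − r² sin²θ) = 0.20308 m.
v = −0.0516·168·0.46639·[1 + 0.0516·-0.88458/0.20308] = -3.1337 m/s.
|v| = 3.1337 m/s.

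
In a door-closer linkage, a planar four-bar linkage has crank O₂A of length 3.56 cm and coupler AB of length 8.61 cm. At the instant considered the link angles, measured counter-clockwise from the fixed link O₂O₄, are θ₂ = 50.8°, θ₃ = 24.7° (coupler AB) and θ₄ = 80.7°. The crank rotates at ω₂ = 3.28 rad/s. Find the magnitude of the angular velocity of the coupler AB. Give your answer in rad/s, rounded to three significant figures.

0.815

ω₂ = 3.28 rad/s
Differentiating the loop-closure r₂e^{iθ₂}+r₃e^{iθ₃}=r₁+r₄e^{iθ₄} gives r₂ω₂e^{iθ₂}+r₃ω₃e^{iθ₃}=r₄ω₄e^{iθ₄}.
Eliminating the other unknown: ω₃ = r₂ω₂ sin(θ₄−θ₂) / [r₃ sin(θ₃−θ₄)].
Numerator sine = +0.49849; denominator sine = -0.82904.
Result = 0.0356·3.28·(+0.49849) / (0.0861·(-0.82904)) = -0.81546 rad/s; magnitude 0.81546 rad/s.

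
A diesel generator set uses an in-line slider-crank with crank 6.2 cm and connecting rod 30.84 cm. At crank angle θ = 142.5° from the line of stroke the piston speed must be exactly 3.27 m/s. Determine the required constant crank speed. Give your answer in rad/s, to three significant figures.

103

For an in-line slider-crank, |v_piston| = rω|sinθ|·[1 + r cosθ/√(L² − r² sin²θ)].
With r = 0.062 m, L = 0.3084 m, θ = 142.5°: the bracketed kinematic factor |dx/dθ| = 0.031678 m.
ω = v/|dx/dθ| = 3.27/0.031678 = 103.23 rad/s.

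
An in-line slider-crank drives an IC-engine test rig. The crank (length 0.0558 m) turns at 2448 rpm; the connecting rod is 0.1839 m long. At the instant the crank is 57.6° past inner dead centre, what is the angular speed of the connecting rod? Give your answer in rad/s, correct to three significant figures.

ω = 256.4 rad/s (converted from 2448 rpm).
The rod makes angle φ with the slider axis where L sinφ = r sinθ; differentiating, L cosφ·φ̇ = r ω cosθ.
L cosφ = √(L² − r² sin²θ) = 0.17776 m.
|ω_rod| = r ω |cosθ| / √(L² − r² sin²θ) = 0.0558·256.4·0.53583/0.17776 = 43.118 rad/s.

43.1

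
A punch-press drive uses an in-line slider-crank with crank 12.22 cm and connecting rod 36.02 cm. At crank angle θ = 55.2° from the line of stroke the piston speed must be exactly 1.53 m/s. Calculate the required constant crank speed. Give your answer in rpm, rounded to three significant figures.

121

For an in-line slider-crank, |v_piston| = rω|sinθ|·[1 + r cosθ/√(L² − r² sin²θ)].
With r = 0.1222 m, L = 0.3602 m, θ = 55.2°: the bracketed kinematic factor |dx/dθ| = 0.12057 m.
ω = v/|dx/dθ| = 1.53/0.12057 = 12.689 rad/s.
N = 60ω/(2π) = 121.17 rpm.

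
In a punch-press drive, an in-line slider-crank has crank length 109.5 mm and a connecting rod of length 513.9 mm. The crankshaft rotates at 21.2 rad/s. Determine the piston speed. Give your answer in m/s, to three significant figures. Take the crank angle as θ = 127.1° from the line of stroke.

ω = 21.2 rad/s
For an in-line slider-crank, x = r cosθ + √(L² − r² sin²θ), so v = −rω sinθ·[1 + r cosθ/√(L² − r² sin²θ)].
With r = 0.1095 m, L = 0.5139 m, θ = 127.1°: √(L² − r² sin²θ) = 0.50642 m.
v = −0.1095·21.2·0.79758·[1 + 0.1095·-0.60321/0.50642] = -1.61 m/s.
|v| = 1.61 m/s.

1.61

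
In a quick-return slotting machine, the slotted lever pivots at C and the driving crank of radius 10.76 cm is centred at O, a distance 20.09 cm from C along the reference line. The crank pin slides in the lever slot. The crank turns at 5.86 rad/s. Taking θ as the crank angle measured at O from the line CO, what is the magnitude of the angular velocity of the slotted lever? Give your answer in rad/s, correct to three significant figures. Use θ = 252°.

0.744

ω = 5.86 rad/s
Crank pin A relative to C: A = (d + r cosθ, r sinθ); lever angle φ = atan2(r sinθ, d + r cosθ).
Differentiating tanφ: φ̇ = rω(d cosθ + r)/(d² + r² + 2dr cosθ).
d² + r² + 2dr cosθ = |CA|² = 0.0385786 m²;  d cosθ + r = +0.045518 m.
|ω_lever| = |0.1076·5.86·+0.045518| / 0.0385786 = 0.74396 rad/s.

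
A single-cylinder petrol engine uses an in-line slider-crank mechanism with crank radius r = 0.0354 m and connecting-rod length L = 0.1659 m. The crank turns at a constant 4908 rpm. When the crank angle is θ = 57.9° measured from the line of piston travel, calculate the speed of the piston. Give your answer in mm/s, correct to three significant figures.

17200

ω = 2π·4908/60 = 514 rad/s
For an in-line slider-crank, x = r cosθ + √(L² − r² sin²θ), so v = −rω sinθ·[1 + r cosθ/√(L² − r² sin²θ)].
With r = 0.0354 m, L = 0.1659 m, θ = 57.9°: √(L² − r² sin²θ) = 0.16317 m.
v = −0.0354·514·0.84712·[1 + 0.0354·0.53140/0.16317] = -17.19 m/s.
|v| = 17.19 m/s = 17190 mm/s.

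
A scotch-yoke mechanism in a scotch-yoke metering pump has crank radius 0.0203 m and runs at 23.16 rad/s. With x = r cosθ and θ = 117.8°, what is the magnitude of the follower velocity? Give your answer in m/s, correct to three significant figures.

ω = 23.16 rad/s
x = r cosθ ⇒ ẋ = −rω sinθ.
|v| = rω|sinθ| = 0.0203·23.16·|sin 117.8°| = 0.41588 m/s.

0.416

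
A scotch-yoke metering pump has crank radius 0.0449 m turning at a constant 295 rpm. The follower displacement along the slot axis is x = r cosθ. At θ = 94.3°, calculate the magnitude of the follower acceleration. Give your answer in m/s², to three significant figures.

ω = 30.89 rad/s (from 295 rpm).
x = r cosθ ⇒ ẍ = −rω² cosθ (ω constant).
|a| = rω²|cosθ| = 0.0449·(30.89)²·|cos 94.3°| = 3.2128 m/s².

3.21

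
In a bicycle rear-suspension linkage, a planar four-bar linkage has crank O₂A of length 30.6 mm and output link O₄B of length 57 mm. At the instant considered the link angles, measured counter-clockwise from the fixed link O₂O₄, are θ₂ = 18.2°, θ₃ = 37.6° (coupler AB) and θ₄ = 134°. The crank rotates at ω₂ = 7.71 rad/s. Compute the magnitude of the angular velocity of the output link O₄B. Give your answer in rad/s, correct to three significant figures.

ω₂ = 7.71 rad/s
Differentiating the loop-closure r₂e^{iθ₂}+r₃e^{iθ₃}=r₁+r₄e^{iθ₄} gives r₂ω₂e^{iθ₂}+r₃ω₃e^{iθ₃}=r₄ω₄e^{iθ₄}.
Eliminating the other unknown: ω₄ = r₂ω₂ sin(θ₂−θ₃) / [r₄ sin(θ₄−θ₃)].
Numerator sine = -0.33216; denominator sine = +0.99377.
Result = 0.0306·7.71·(-0.33216) / (0.057·(+0.99377)) = -1.3835 rad/s; magnitude 1.3835 rad/s.

1.38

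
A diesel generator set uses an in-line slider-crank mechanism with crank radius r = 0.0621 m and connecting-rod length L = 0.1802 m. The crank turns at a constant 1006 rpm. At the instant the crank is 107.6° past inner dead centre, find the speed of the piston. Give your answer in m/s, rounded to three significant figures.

ω = 2π·1006/60 = 105.3 rad/s
For an in-line slider-crank, x = r cosθ + √(L² − r² sin²θ), so v = −rω sinθ·[1 + r cosθ/√(L² − r² sin²θ)].
With r = 0.0621 m, L = 0.1802 m, θ = 107.6°: √(L² − r² sin²θ) = 0.1702 m.
v = −0.0621·105.3·0.95319·[1 + 0.0621·-0.30237/0.1702] = -5.5479 m/s.
|v| = 5.5479 m/s.

5.55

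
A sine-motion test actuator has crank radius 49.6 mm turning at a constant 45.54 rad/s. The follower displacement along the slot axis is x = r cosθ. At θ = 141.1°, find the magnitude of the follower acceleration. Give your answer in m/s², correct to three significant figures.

ω = 45.54 rad/s
x = r cosθ ⇒ ẍ = −rω² cosθ (ω constant).
|a| = rω²|cosθ| = 0.0496·(45.54)²·|cos 141.1°| = 80.054 m/s².

80.1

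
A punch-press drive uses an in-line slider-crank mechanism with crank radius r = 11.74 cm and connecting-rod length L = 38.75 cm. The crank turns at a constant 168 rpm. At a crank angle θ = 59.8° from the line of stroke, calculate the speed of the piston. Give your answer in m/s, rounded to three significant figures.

ω = 2π·168/60 = 17.59 rad/s
For an in-line slider-crank, x = r cosθ + √(L² − r² sin²θ), so v = −rω sinθ·[1 + r cosθ/√(L² − r² sin²θ)].
With r = 0.1174 m, L = 0.3875 m, θ = 59.8°: √(L² − r² sin²θ) = 0.37398 m.
v = −0.1174·17.59·0.86427·[1 + 0.1174·0.50302/0.37398] = -2.067 m/s.
|v| = 2.067 m/s.

2.07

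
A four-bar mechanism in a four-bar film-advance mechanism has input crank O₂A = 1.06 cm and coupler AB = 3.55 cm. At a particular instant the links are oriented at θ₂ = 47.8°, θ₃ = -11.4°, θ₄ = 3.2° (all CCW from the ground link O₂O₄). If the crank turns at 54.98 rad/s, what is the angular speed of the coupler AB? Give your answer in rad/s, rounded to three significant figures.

45.7

ω₂ = 54.98 rad/s
Differentiating the loop-closure r₂e^{iθ₂}+r₃e^{iθ₃}=r₁+r₄e^{iθ₄} gives r₂ω₂e^{iθ₂}+r₃ω₃e^{iθ₃}=r₄ω₄e^{iθ₄}.
Eliminating the other unknown: ω₃ = r₂ω₂ sin(θ₄−θ₂) / [r₃ sin(θ₃−θ₄)].
Numerator sine = -0.70215; denominator sine = -0.25207.
Result = 0.0106·54.98·(-0.70215) / (0.0355·(-0.25207)) = +45.729 rad/s; magnitude 45.729 rad/s.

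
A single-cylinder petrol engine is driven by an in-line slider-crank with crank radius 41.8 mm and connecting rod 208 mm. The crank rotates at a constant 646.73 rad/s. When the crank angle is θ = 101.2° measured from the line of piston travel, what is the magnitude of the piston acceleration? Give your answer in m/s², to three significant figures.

6700

ω = 646.7 rad/s
x(θ) = r cosθ + √(L² − r² sin²θ); with ω constant, a = ω²·d²x/dθ².
d²x/dθ² = −r cosθ − r²(cos2θ)/√u − r⁴ sin²2θ/(4u^{3/2}),  u = L² − r² sin²θ = 0.0415827 m².
Substituting r = 0.0418 m, L = 0.208 m, θ = 101.2°: d²x/dθ² = +0.016028 m.
a = ω²·d²x/dθ² = (646.7)²·(+0.016028) = +6703.8 m/s²;  |a| = 6703.8 m/s².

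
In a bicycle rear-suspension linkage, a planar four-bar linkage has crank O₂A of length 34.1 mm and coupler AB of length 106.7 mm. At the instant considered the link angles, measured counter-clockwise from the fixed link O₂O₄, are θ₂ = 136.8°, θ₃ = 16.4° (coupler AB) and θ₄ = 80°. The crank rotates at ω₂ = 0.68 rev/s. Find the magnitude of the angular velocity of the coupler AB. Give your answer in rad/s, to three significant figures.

ω₂ = 4.273 rad/s (from 0.68 rev/s).
Differentiating the loop-closure r₂e^{iθ₂}+r₃e^{iθ₃}=r₁+r₄e^{iθ₄} gives r₂ω₂e^{iθ₂}+r₃ω₃e^{iθ₃}=r₄ω₄e^{iθ₄}.
Eliminating the other unknown: ω₃ = r₂ω₂ sin(θ₄−θ₂) / [r₃ sin(θ₃−θ₄)].
Numerator sine = -0.83676; denominator sine = -0.89571.
Result = 0.0341·4.273·(-0.83676) / (0.1067·(-0.89571)) = +1.2756 rad/s; magnitude 1.2756 rad/s.

1.28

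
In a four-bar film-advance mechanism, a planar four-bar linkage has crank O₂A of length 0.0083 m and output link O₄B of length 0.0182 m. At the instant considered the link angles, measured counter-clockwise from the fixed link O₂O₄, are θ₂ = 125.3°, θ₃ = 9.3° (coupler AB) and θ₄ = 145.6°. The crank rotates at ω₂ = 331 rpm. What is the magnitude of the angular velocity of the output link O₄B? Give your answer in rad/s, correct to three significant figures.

20.6

ω₂ = 34.66 rad/s (from 331 rpm).
Differentiating the loop-closure r₂e^{iθ₂}+r₃e^{iθ₃}=r₁+r₄e^{iθ₄} gives r₂ω₂e^{iθ₂}+r₃ω₃e^{iθ₃}=r₄ω₄e^{iθ₄}.
Eliminating the other unknown: ω₄ = r₂ω₂ sin(θ₂−θ₃) / [r₄ sin(θ₄−θ₃)].
Numerator sine = +0.89879; denominator sine = +0.69088.
Result = 0.0083·34.66·(+0.89879) / (0.0182·(+0.69088)) = +20.565 rad/s; magnitude 20.565 rad/s.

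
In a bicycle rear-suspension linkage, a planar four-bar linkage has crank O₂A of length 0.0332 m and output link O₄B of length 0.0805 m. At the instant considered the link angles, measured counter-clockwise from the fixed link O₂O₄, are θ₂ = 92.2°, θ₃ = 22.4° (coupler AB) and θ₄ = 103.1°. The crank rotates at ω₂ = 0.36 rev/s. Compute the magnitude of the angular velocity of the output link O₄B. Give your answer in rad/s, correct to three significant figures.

0.887

ω₂ = 2.262 rad/s (from 0.36 rev/s).
Differentiating the loop-closure r₂e^{iθ₂}+r₃e^{iθ₃}=r₁+r₄e^{iθ₄} gives r₂ω₂e^{iθ₂}+r₃ω₃e^{iθ₃}=r₄ω₄e^{iθ₄}.
Eliminating the other unknown: ω₄ = r₂ω₂ sin(θ₂−θ₃) / [r₄ sin(θ₄−θ₃)].
Numerator sine = +0.93849; denominator sine = +0.98686.
Result = 0.0332·2.262·(+0.93849) / (0.0805·(+0.98686)) = +0.88716 rad/s; magnitude 0.88716 rad/s.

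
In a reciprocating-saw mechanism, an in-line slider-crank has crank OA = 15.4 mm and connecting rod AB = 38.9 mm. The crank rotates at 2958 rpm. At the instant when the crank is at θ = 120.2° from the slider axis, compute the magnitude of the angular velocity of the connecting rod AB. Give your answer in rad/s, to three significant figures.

ω = 309.8 rad/s (converted from 2958 rpm).
The rod makes angle φ with the slider axis where L sinφ = r sinθ; differentiating, L cosφ·φ̇ = r ω cosθ.
L cosφ = √(L² − r² sin²θ) = 0.036552 m.
|ω_rod| = r ω |cosθ| / √(L² − r² sin²θ) = 0.0154·309.8·0.50302/0.036552 = 65.648 rad/s.

65.6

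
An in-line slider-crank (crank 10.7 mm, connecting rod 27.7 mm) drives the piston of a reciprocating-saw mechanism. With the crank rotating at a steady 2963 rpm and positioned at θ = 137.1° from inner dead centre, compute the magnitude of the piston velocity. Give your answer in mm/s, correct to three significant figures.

1600

ω = 2π·2963/60 = 310.3 rad/s
For an in-line slider-crank, x = r cosθ + √(L² − r² sin²θ), so v = −rω sinθ·[1 + r cosθ/√(L² − r² sin²θ)].
With r = 0.0107 m, L = 0.0277 m, θ = 137.1°: √(L² − r² sin²θ) = 0.026725 m.
v = −0.0107·310.3·0.68072·[1 + 0.0107·-0.73254/0.026725] = -1.5972 m/s.
|v| = 1.5972 m/s = 1597.2 mm/s.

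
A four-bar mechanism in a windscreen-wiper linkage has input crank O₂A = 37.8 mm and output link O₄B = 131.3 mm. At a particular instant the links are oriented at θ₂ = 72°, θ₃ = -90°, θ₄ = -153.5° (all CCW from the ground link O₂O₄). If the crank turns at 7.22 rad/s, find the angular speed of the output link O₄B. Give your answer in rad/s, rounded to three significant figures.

0.718

ω₂ = 7.22 rad/s
Differentiating the loop-closure r₂e^{iθ₂}+r₃e^{iθ₃}=r₁+r₄e^{iθ₄} gives r₂ω₂e^{iθ₂}+r₃ω₃e^{iθ₃}=r₄ω₄e^{iθ₄}.
Eliminating the other unknown: ω₄ = r₂ω₂ sin(θ₂−θ₃) / [r₄ sin(θ₄−θ₃)].
Numerator sine = +0.30902; denominator sine = -0.89493.
Result = 0.0378·7.22·(+0.30902) / (0.1313·(-0.89493)) = -0.71772 rad/s; magnitude 0.71772 rad/s.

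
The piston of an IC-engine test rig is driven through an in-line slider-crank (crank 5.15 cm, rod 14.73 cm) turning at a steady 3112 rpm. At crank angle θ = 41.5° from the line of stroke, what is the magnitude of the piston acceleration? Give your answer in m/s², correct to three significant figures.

4400

ω = 2π·3112/60 = 325.9 rad/s
x(θ) = r cosθ + √(L² − r² sin²θ); with ω constant, a = ω²·d²x/dθ².
d²x/dθ² = −r cosθ − r²(cos2θ)/√u − r⁴ sin²2θ/(4u^{3/2}),  u = L² − r² sin²θ = 0.0205328 m².
Substituting r = 0.0515 m, L = 0.1473 m, θ = 41.5°: d²x/dθ² = -0.041416 m.
a = ω²·d²x/dθ² = (325.9)²·(-0.041416) = -4398.5 m/s²;  |a| = 4398.5 m/s².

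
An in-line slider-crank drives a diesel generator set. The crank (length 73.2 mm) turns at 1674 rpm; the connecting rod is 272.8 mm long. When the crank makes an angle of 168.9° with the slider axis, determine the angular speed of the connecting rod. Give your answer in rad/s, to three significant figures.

46.2

ω = 175.3 rad/s (converted from 1674 rpm).
The rod makes angle φ with the slider axis where L sinφ = r sinθ; differentiating, L cosφ·φ̇ = r ω cosθ.
L cosφ = √(L² − r² sin²θ) = 0.27244 m.
|ω_rod| = r ω |cosθ| / √(L² − r² sin²θ) = 0.0732·175.3·0.98129/0.27244 = 46.22 rad/s.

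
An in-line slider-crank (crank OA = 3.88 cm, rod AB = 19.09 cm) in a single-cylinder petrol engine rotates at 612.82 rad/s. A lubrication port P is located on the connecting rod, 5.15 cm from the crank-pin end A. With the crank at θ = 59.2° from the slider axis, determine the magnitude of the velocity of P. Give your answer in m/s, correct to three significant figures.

ω = 612.8 rad/s.  Crank-pin speed |V_A| = rω = 23.777 m/s, perpendicular to OA.
Rod angle: sinφ = −(r/L) sinθ ⇒ φ = -10.054°; ω_rod = −rω cosθ/√(L²−r²sin²θ) = -64.772 rad/s.
V_P = V_A + ω_rod × AP, with AP = 0.0515 m along the rod.
Components: V_Px = −rω sinθ − a·ω_rod·sinφ = -21.006 m/s;  V_Py = rω cosθ + a·ω_rod·cosφ = +8.8905 m/s.
|V_P| = √(V_Px² + V_Py²) = 22.81 m/s.

22.8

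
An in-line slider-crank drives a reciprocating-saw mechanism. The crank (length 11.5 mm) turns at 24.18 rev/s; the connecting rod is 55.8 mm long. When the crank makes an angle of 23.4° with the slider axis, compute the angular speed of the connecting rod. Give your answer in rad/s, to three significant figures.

ω = 151.9 rad/s (converted from 24.18 rev/s).
The rod makes angle φ with the slider axis where L sinφ = r sinθ; differentiating, L cosφ·φ̇ = r ω cosθ.
L cosφ = √(L² − r² sin²θ) = 0.055613 m.
|ω_rod| = r ω |cosθ| / √(L² − r² sin²θ) = 0.0115·151.9·0.91775/0.055613 = 28.833 rad/s.

28.8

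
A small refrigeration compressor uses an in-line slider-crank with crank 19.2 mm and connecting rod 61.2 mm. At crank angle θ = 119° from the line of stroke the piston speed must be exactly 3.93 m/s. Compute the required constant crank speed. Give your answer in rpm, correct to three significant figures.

For an in-line slider-crank, |v_piston| = rω|sinθ|·[1 + r cosθ/√(L² − r² sin²θ)].
With r = 0.0192 m, L = 0.0612 m, θ = 119°: the bracketed kinematic factor |dx/dθ| = 0.014137 m.
ω = v/|dx/dθ| = 3.93/0.014137 = 278 rad/s.
N = 60ω/(2π) = 2654.7 rpm.

2650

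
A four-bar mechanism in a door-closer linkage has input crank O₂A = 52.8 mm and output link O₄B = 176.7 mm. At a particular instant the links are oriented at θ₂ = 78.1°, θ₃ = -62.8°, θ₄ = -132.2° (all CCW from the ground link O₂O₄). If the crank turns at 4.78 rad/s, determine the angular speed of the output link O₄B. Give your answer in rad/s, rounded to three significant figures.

ω₂ = 4.78 rad/s
Differentiating the loop-closure r₂e^{iθ₂}+r₃e^{iθ₃}=r₁+r₄e^{iθ₄} gives r₂ω₂e^{iθ₂}+r₃ω₃e^{iθ₃}=r₄ω₄e^{iθ₄}.
Eliminating the other unknown: ω₄ = r₂ω₂ sin(θ₂−θ₃) / [r₄ sin(θ₄−θ₃)].
Numerator sine = +0.63068; denominator sine = -0.93606.
Result = 0.0528·4.78·(+0.63068) / (0.1767·(-0.93606)) = -0.96234 rad/s; magnitude 0.96234 rad/s.

0.962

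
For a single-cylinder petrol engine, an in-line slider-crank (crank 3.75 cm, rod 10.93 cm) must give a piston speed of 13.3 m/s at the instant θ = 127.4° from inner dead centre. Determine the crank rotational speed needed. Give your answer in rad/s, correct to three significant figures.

570

For an in-line slider-crank, |v_piston| = rω|sinθ|·[1 + r cosθ/√(L² − r² sin²θ)].
With r = 0.0375 m, L = 0.1093 m, θ = 127.4°: the bracketed kinematic factor |dx/dθ| = 0.023338 m.
ω = v/|dx/dθ| = 13.3/0.023338 = 569.88 rad/s.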